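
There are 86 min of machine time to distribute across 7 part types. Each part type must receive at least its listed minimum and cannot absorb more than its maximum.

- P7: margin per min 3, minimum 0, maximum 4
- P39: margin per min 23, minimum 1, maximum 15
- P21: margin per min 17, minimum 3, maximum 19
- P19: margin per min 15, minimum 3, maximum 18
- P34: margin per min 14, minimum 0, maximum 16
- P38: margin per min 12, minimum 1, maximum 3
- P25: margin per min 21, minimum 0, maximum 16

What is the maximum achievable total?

Meeting every minimum uses 0+1+3+3+0+1+0 = 8 min, leaving 78.
Highest margin per min first: P39 23 > P25 21 > P21 17 > P19 15 > P34 14 > P38 12 > P7 3.
P39 takes 14 more to reach its cap of 15 ; 64 left.
P25: +16 to 16 (cap) ; 48 left.
P21 takes 16 more to reach its cap of 19 ; 32 left.
Give P19 15 more to hit its cap of 18 ; 17 left.
P34 takes 16 more to reach its cap of 16 ; 1 left.
Only 1 left; P38 takes them to reach 2.
Total = 23×15 + 17×19 + 15×18 + 14×16 + 12×2 + 21×16 = 1522.

1522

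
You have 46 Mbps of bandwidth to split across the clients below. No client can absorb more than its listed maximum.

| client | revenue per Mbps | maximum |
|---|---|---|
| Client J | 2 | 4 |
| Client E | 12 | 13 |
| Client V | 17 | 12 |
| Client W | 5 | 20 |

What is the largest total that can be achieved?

462

Highest revenue per Mbps first: Client V 17 > Client E 12 > Client W 5 > Client J 2.
Client V: +12 to 12 (cap) → 34 left.
Client E: +13 to 13 (cap) → 21 left.
Give Client W 20 to hit its cap of 20 → 1 left.
Client J: +1 (room for 4) → 1. Pool exhausted.
Total = 2×1 + 12×13 + 17×12 + 5×20 = 462.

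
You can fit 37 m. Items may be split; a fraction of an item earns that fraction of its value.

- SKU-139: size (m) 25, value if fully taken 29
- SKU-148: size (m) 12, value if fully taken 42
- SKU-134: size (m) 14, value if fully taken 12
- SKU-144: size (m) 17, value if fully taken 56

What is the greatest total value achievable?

Rank by value-to-size ratio: SKU-148 42/12≈3.5, SKU-144 56/17≈3.29, SKU-139 29/25≈1.16, SKU-134 12/14≈0.857.
SKU-148: take in full, 12 m for value 42 ; 25 left.
Take all of SKU-144 (17 m, value 56) ; 8 m left.
8 m left: a 8/25 share of SKU-139 gives 29×8/25 = 9.28.
Total value = 107.28.

107.28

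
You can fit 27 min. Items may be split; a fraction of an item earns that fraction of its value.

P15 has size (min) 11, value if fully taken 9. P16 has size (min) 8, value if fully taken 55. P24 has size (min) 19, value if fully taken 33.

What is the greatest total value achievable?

88

Rank by value-to-size ratio: P16 55/8≈6.88, P24 33/19≈1.74, P15 9/11≈0.818.
All 8 min of P16 fit (value 55) — 19 remain.
Take all of P24 (19 min, value 33) — 0 min left.
Total value = 88.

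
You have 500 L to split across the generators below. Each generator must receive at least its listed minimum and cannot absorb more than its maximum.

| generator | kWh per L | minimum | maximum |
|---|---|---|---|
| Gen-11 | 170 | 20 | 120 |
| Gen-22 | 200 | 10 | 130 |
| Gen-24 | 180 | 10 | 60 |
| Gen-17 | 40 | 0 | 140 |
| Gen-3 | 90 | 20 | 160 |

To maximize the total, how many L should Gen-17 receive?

Meeting every minimum uses 20+10+10+0+20 = 60 L, leaving 440.
Rank by kWh per L: Gen-22 200 > Gen-24 180 > Gen-11 170 > Gen-3 90 > Gen-17 40.
Gen-22: +120 to 130 (cap) ; 320 left.
Give Gen-24 50 more to hit its cap of 60 ; 270 left.
Gen-11 takes 100 more to reach its cap of 120 ; 170 left.
Give Gen-3 140 more to hit its cap of 160 ; 30 left.
Only 30 left; Gen-17 takes them to reach 30.

30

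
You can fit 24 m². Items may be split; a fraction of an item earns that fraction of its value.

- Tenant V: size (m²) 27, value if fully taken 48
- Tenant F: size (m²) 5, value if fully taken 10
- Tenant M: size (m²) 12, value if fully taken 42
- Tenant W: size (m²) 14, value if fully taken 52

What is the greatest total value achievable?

Sort by value density: Tenant W 52/14≈3.71, Tenant M 42/12≈3.5, Tenant F 10/5≈2, Tenant V 48/27≈1.78.
Take all of Tenant W (14 m², value 52) → 10 m² left.
Only 10 m² remain; take 10/12 of Tenant M for value 42×10/12 = 35.
Total value = 87.

87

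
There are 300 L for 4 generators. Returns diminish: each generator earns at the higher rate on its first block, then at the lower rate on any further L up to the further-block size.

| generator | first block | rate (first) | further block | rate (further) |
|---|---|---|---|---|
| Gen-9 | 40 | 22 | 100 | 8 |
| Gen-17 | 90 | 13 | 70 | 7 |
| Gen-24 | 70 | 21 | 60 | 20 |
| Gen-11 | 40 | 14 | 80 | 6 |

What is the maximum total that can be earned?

5280

Treat each block as its own option and order by rate: Gen-9/T1 22 > Gen-24/T1 21 > Gen-24/T2 20 > Gen-11/T1 14 > Gen-17/T1 13 > Gen-9/T2 8 > Gen-17/T2 7 > Gen-11/T2 6.
Gen-9 T1 at 22: fill all 40 ; 260 left.
Gen-24 T1 at 21: fill all 70 ; 190 left.
Fill Gen-24 T2 block (60 at 20) ; 130 left.
Gen-11/T1 (14): +40 ; 90 left.
Gen-17/T1 (13): +90 ; 0 left.
Total = 22×40 + 21×70 + 20×60 + 14×40 + 13×90 = 5280.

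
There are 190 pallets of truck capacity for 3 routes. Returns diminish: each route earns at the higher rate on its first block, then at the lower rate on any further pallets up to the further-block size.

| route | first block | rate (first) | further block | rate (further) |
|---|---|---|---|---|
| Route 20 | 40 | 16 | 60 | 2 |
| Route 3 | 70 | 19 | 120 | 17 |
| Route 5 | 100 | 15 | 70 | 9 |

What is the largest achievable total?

Rank every tier by rate: Route 3/first 19 > Route 3/second 17 > Route 20/first 16 > Route 5/first 15 > Route 5/second 9 > Route 20/second 2.
Route 3/first (19): +70 ; 120 left.
Route 3 second at 17: fill all 120 ; 0 left.
Total = 19×70 + 17×120 = 3370.

3370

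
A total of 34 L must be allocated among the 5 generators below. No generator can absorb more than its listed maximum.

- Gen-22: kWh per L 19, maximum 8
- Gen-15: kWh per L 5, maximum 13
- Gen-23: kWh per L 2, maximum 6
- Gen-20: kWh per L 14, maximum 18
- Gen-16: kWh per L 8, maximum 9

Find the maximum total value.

468

Highest kWh per L first: Gen-22 19 > Gen-20 14 > Gen-16 8 > Gen-15 5 > Gen-23 2.
Gen-22: +8 to 8 (cap) → 26 left.
Give Gen-20 18 to hit its cap of 18 → 8 left.
Gen-16 has room for 9 but only 8 remain, so it gets 8.
Total = 19×8 + 14×18 + 8×8 = 468.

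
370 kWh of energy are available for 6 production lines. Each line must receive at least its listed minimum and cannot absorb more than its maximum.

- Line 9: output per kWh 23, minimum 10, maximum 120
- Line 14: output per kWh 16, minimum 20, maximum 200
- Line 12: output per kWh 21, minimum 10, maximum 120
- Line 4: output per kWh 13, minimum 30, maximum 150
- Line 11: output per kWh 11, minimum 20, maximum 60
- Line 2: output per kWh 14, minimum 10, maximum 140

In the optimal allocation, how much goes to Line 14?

Meeting every minimum uses 10+20+10+30+20+10 = 100 kWh, leaving 270.
Highest output per kWh first: Line 9 23 > Line 12 21 > Line 14 16 > Line 2 14 > Line 4 13 > Line 11 11.
Give Line 9 110 more to hit its cap of 120 → 160 left.
Line 12 takes 110 more to reach its cap of 120 → 50 left.
Line 14 has room for 180 more but only 50 remain, so it gets 70.

70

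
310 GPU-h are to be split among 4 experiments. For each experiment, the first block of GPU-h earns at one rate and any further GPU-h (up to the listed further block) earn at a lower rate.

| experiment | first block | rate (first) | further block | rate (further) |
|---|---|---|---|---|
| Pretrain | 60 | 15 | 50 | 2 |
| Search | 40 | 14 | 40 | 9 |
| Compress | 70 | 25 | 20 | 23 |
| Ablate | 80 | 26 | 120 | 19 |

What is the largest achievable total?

6870

Treat each block as its own option and order by rate: Ablate/first 26 > Compress/first 25 > Compress/second 23 > Ablate/second 19 > Pretrain/first 15 > Search/first 14 > Search/second 9 > Pretrain/second 2.
Fill Ablate first block (80 at 26) ; 230 left.
Fill Compress first block (70 at 25) ; 160 left.
Compress second at 23: fill all 20 ; 140 left.
Ablate/second (19): +120 ; 20 left.
Pretrain first at 15: only 20 left, fill 20.
Total = 26×80 + 25×70 + 23×20 + 19×120 + 15×20 = 6870.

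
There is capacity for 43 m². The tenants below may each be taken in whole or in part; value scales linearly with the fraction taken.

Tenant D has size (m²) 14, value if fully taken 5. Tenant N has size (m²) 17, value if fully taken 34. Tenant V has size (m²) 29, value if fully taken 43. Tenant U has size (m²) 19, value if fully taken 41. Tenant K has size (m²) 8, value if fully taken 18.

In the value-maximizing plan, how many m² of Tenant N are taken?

Rank by value-to-size ratio: Tenant K 18/8≈2.25, Tenant U 41/19≈2.16, Tenant N 34/17≈2, Tenant V 43/29≈1.48, Tenant D 5/14≈0.357.
Take all of Tenant K (8 m², value 18) — 35 m² left.
Take all of Tenant U (19 m², value 41) — 16 m² left.
Fill the last 16 m² with part of Tenant N: 16/17 of it earns 32.

16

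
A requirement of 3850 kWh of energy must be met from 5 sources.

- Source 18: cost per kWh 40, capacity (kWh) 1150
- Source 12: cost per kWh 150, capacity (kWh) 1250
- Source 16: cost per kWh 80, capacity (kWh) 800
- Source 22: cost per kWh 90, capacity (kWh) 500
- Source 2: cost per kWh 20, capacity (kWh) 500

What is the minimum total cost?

300000

Use sources in increasing cost order.
Source 2 at 20: take all 500 kWh → 3350 still needed.
Take 1150 from Source 18 at 40 → need 2200 more.
Source 16 (80): use full 800 → 1400 kWh to go.
Source 22 (90): use full 500 → 900 kWh to go.
Source 12 at 150: take 900 of its 1250 → requirement met.
Cost = 500×20 + 1150×40 + 800×80 + 500×90 + 900×150 = 300000.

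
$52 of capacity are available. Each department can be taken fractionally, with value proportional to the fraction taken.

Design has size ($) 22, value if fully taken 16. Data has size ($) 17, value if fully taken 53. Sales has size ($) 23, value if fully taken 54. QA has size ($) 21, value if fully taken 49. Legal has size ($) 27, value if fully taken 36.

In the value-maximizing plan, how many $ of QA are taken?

12

Best value per unit of size first: Data 53/17≈3.12, Sales 54/23≈2.35, QA 49/21≈2.33, Legal 36/27≈1.33, Design 16/22≈0.727.
All 17 $ of Data fit (value 53) → 35 remain.
All 23 $ of Sales fit (value 54) → 12 remain.
12 $ left: a 12/21 share of QA gives 49×12/21 = 28.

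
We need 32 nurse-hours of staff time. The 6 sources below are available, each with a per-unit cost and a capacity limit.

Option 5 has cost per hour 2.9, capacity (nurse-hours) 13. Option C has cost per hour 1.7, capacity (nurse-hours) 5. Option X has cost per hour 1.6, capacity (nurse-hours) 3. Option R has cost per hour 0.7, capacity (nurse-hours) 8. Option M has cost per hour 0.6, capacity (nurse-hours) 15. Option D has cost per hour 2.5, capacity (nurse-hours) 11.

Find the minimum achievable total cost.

30.4

Fill from the cheapest source first.
Option M at 0.6: take all 15 nurse-hours — 17 still needed.
Option R (0.7): use full 8 — 9 nurse-hours to go.
Option X (1.6): use full 3 — 6 nurse-hours to go.
Take 5 from Option C at 1.7 — need 1 more.
Option D at 2.5: take 1 of its 11 — requirement met.
Option 5: unused.
Cost = 15×0.6 + 8×0.7 + 3×1.6 + 5×1.7 + 1×2.5 = 30.4.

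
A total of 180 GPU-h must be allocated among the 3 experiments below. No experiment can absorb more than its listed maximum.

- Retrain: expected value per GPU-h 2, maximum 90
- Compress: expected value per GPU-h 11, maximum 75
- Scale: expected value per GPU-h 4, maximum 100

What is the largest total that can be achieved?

1235

Rank by expected value per GPU-h: Compress 11 > Scale 4 > Retrain 2.
Compress: +75 to 75 (cap) ; 105 left.
Scale: +100 to 100 (cap) ; 5 left.
Only 5 left; Retrain takes them to reach 5.
Total = 2×5 + 11×75 + 4×100 = 1235.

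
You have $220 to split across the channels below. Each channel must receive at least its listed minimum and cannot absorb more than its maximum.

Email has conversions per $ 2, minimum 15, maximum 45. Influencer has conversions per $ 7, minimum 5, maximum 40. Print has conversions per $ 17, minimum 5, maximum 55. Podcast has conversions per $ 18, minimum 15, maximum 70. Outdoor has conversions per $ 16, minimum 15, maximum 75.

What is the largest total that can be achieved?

3460

Meeting every minimum uses 15+5+5+15+15 = 55 $, leaving 165.
Rank by conversions per $: Podcast 18 > Print 17 > Outdoor 16 > Influencer 7 > Email 2.
Podcast takes 55 more to reach its cap of 70 → 110 left.
Give Print 50 more to hit its cap of 55 → 60 left.
Give Outdoor 60 more to hit its cap of 75 → 0 left.
Total = 2×15 + 7×5 + 17×55 + 18×70 + 16×75 = 3460.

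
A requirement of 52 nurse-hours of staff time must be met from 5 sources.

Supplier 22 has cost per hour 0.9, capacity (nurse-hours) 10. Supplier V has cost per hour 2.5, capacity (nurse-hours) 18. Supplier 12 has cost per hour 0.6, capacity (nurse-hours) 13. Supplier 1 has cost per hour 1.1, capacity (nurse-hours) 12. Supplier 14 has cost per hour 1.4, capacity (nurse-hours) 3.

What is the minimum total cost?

69.2

Fill from the cheapest source first.
Supplier 12 (0.6): use full 13 ; 39 nurse-hours to go.
Supplier 22 at 0.9: take all 10 nurse-hours ; 29 still needed.
Supplier 1 (1.1): use full 12 ; 17 nurse-hours to go.
Supplier 14 at 1.4: take all 3 nurse-hours ; 14 still needed.
Supplier V at 2.5: take 14 of its 18 ; requirement met.
Cost = 13×0.6 + 10×0.9 + 12×1.1 + 3×1.4 + 14×2.5 = 69.2.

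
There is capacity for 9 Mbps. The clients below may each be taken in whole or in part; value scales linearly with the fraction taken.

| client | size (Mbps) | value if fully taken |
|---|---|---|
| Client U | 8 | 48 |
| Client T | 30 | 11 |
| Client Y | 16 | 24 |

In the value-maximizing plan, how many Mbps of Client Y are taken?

Sort by value density: Client U 48/8≈6, Client Y 24/16≈1.5, Client T 11/30≈0.367.
Take all of Client U (8 Mbps, value 48) → 1 Mbps left.
Only 1 Mbps remain; take 1/16 of Client Y for value 24×1/16 = 1.5.

1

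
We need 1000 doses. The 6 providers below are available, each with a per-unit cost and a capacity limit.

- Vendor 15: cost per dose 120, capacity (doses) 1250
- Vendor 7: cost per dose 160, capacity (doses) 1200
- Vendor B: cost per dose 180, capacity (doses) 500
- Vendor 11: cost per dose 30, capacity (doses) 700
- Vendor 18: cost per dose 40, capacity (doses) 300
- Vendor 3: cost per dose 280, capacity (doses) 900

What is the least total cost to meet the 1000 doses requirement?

33000

Use providers in increasing cost order.
Vendor 11 at 30: take all 700 doses ; 300 still needed.
Take 300 from Vendor 18 at 40 ; need 0 more.
Vendor 15, Vendor 7, Vendor B, Vendor 3: unused.
Cost = 700×30 + 300×40 = 33000.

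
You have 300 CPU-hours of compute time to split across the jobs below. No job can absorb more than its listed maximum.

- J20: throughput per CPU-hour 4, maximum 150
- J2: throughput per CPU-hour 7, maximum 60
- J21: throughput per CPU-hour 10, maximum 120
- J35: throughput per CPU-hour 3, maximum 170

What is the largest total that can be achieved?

Highest throughput per CPU-hour first: J21 10 > J2 7 > J20 4 > J35 3.
J21 takes 120 to reach its cap of 120 → 180 left.
J2: +60 to 60 (cap) → 120 left.
J20 has room for 150 but only 120 remain, so it gets 120.
Total = 4×120 + 7×60 + 10×120 = 2100.

2100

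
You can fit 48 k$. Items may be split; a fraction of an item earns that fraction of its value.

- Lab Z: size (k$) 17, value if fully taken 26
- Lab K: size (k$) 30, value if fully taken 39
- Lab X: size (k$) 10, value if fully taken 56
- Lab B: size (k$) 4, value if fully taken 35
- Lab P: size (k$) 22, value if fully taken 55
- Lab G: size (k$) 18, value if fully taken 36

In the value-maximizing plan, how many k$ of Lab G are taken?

12

Best value per unit of size first: Lab B 35/4≈8.75, Lab X 56/10≈5.6, Lab P 55/22≈2.5, Lab G 36/18≈2, Lab Z 26/17≈1.53, Lab K 39/30≈1.3.
All 4 k$ of Lab B fit (value 35) — 44 remain.
All 10 k$ of Lab X fit (value 56) — 34 remain.
All 22 k$ of Lab P fit (value 55) — 12 remain.
Only 12 k$ remain; take 12/18 of Lab G for value 36×12/18 = 24.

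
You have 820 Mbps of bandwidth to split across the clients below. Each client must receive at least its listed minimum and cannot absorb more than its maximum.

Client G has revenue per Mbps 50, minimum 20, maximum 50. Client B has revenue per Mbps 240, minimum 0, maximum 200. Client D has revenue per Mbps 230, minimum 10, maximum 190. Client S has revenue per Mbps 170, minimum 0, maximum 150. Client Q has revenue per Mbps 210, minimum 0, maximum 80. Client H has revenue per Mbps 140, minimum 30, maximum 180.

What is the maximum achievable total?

Meeting every minimum uses 20+0+10+0+0+30 = 60 Mbps, leaving 760.
Order the clients by revenue per Mbps: Client B 240 > Client D 230 > Client Q 210 > Client S 170 > Client H 140 > Client G 50.
Client B: +200 to 200 (cap) ; 560 left.
Give Client D 180 more to hit its cap of 190 ; 380 left.
Client Q takes 80 more to reach its cap of 80 ; 300 left.
Client S: +150 to 150 (cap) ; 150 left.
Client H takes 150 more to reach its cap of 180 ; 0 left.
Total = 50×20 + 240×200 + 230×190 + 170×150 + 210×80 + 140×180 = 160200.

160200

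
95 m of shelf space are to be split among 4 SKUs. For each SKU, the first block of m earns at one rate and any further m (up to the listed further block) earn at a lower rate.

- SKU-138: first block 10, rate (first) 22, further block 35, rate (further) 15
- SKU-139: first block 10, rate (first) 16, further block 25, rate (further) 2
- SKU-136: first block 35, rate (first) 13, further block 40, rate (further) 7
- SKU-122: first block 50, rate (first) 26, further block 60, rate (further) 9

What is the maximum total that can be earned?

Treat each block as its own option and order by rate: SKU-122/tier1 26 > SKU-138/tier1 22 > SKU-139/tier1 16 > SKU-138/tier2 15 > SKU-136/tier1 13 > SKU-122/tier2 9 > SKU-136/tier2 7 > SKU-139/tier2 2.
Fill SKU-122 tier1 block (50 at 26) — 45 left.
SKU-138/tier1 (22): +10 — 35 left.
Fill SKU-139 tier1 block (10 at 16) — 25 left.
SKU-138/tier2: +25 of 35 at 15; pool empty.
Total = 26×50 + 22×10 + 16×10 + 15×25 = 2055.

2055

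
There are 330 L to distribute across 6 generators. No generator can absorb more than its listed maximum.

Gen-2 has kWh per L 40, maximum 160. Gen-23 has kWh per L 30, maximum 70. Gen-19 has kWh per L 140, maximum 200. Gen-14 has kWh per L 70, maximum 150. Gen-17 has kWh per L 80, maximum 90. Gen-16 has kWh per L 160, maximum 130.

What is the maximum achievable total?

Order the generators by kWh per L: Gen-16 160 > Gen-19 140 > Gen-17 80 > Gen-14 70 > Gen-2 40 > Gen-23 30.
Give Gen-16 130 to hit its cap of 130 — 200 left.
Gen-19: +200 to 200 (cap) — 0 left.
Total = 140×200 + 160×130 = 48800.

48800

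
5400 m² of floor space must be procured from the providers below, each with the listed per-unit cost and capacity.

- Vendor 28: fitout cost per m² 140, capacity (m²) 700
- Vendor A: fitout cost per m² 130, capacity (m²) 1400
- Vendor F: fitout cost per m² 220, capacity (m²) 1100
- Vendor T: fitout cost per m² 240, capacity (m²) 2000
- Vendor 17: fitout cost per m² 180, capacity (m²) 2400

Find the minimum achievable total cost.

Use providers in increasing cost order.
Vendor A (130): use full 1400 → 4000 m² to go.
Vendor 28 at 140: take all 700 m² → 3300 still needed.
Vendor 17 (180): use full 2400 → 900 m² to go.
Take 900 from Vendor F at 220 to finish.
Vendor T: unused.
Cost = 1400×130 + 700×140 + 2400×180 + 900×220 = 910000.

910000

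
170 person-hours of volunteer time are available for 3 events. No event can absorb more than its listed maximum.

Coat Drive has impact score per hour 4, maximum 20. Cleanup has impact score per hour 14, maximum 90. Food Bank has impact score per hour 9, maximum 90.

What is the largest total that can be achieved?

Highest impact score per hour first: Cleanup 14 > Food Bank 9 > Coat Drive 4.
Cleanup: +90 to 90 (cap) — 80 left.
Only 80 left; Food Bank takes them to reach 80.
Total = 14×90 + 9×80 = 1980.

1980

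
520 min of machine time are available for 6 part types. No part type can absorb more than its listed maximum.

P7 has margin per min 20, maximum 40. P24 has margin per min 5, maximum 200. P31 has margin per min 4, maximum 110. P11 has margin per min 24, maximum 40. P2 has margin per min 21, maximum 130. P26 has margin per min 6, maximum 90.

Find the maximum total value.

6110

Order the part types by margin per min: P11 24 > P2 21 > P7 20 > P26 6 > P24 5 > P31 4.
Give P11 40 to hit its cap of 40 — 480 left.
P2 takes 130 to reach its cap of 130 — 350 left.
Give P7 40 to hit its cap of 40 — 310 left.
Give P26 90 to hit its cap of 90 — 220 left.
P24: +200 to 200 (cap) — 20 left.
P31: +20 (room for 110) → 20. Pool exhausted.
Total = 20×40 + 5×200 + 4×20 + 24×40 + 21×130 + 6×90 = 6110.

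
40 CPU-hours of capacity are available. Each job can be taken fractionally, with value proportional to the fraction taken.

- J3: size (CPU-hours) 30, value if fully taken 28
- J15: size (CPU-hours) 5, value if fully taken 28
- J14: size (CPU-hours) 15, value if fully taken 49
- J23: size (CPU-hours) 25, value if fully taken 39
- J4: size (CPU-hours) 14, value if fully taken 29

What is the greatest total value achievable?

Rank by value-to-size ratio: J15 28/5≈5.6, J14 49/15≈3.27, J4 29/14≈2.07, J23 39/25≈1.56, J3 28/30≈0.933.
All 5 CPU-hours of J15 fit (value 28) ; 35 remain.
J14: take in full, 15 CPU-hours for value 49 ; 20 left.
Take all of J4 (14 CPU-hours, value 29) ; 6 CPU-hours left.
Fill the last 6 CPU-hours with part of J23: 6/25 of it earns 9.36.
Total value = 115.36.

115.36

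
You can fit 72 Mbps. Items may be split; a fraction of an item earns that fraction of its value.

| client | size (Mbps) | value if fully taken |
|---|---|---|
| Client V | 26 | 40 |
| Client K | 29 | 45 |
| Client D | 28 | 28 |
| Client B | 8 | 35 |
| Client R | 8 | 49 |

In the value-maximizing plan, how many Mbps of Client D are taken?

1

Rank by value-to-size ratio: Client R 49/8≈6.12, Client B 35/8≈4.38, Client K 45/29≈1.55, Client V 40/26≈1.54, Client D 28/28≈1.
Take all of Client R (8 Mbps, value 49) ; 64 Mbps left.
Client B: take in full, 8 Mbps for value 35 ; 56 left.
All 29 Mbps of Client K fit (value 45) ; 27 remain.
All 26 Mbps of Client V fit (value 40) ; 1 remain.
Fill the last 1 Mbps with part of Client D: 1/28 of it earns 1.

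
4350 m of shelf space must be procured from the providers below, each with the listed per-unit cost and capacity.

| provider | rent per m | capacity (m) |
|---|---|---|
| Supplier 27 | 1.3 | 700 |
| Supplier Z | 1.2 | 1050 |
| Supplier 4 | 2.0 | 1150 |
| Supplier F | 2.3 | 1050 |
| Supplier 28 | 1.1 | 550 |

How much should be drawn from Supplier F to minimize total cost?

900

Use providers in increasing cost order.
Take 550 from Supplier 28 at 1.1 ; need 3800 more.
Take 1050 from Supplier Z at 1.2 ; need 2750 more.
Supplier 27 at 1.3: take all 700 m ; 2050 still needed.
Take 1150 from Supplier 4 at 2.0 ; need 900 more.
Take 900 from Supplier F at 2.3 to finish.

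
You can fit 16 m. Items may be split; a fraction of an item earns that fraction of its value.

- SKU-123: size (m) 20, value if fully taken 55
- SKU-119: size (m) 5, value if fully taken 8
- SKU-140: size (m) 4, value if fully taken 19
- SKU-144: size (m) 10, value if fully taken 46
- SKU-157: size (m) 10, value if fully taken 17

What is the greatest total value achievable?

Best value per unit of size first: SKU-140 19/4≈4.75, SKU-144 46/10≈4.6, SKU-123 55/20≈2.75, SKU-157 17/10≈1.7, SKU-119 8/5≈1.6.
All 4 m of SKU-140 fit (value 19) → 12 remain.
All 10 m of SKU-144 fit (value 46) → 2 remain.
Fill the last 2 m with part of SKU-123: 2/20 of it earns 5.5.
Total value = 70.5.

70.5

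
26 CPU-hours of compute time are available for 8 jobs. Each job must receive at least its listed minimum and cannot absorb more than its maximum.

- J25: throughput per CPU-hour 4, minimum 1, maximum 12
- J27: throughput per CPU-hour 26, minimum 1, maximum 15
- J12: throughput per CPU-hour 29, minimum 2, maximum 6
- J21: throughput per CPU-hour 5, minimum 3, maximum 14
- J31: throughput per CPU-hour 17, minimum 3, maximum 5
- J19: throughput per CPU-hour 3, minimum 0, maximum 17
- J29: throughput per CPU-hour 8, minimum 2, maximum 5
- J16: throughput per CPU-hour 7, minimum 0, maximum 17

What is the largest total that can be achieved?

Meeting every minimum uses 1+1+2+3+3+0+2+0 = 12 CPU-hours, leaving 14.
Rank by throughput per CPU-hour: J12 29 > J27 26 > J31 17 > J29 8 > J16 7 > J21 5 > J25 4 > J19 3.
Give J12 4 more to hit its cap of 6 → 10 left.
Only 10 left; J27 takes them to reach 11.
Total = 4×1 + 26×11 + 29×6 + 5×3 + 17×3 + 8×2 = 546.

546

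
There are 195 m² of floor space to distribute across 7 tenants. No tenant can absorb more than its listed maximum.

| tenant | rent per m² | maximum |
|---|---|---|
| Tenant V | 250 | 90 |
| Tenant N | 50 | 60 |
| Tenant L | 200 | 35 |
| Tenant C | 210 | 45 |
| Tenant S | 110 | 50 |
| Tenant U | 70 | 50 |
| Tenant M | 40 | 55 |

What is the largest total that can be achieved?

41700

Highest rent per m² first: Tenant V 250 > Tenant C 210 > Tenant L 200 > Tenant S 110 > Tenant U 70 > Tenant N 50 > Tenant M 40.
Tenant V takes 90 to reach its cap of 90 — 105 left.
Give Tenant C 45 to hit its cap of 45 — 60 left.
Tenant L takes 35 to reach its cap of 35 — 25 left.
Tenant S: +25 (room for 50) → 25. Pool exhausted.
Total = 250×90 + 200×35 + 210×45 + 110×25 = 41700.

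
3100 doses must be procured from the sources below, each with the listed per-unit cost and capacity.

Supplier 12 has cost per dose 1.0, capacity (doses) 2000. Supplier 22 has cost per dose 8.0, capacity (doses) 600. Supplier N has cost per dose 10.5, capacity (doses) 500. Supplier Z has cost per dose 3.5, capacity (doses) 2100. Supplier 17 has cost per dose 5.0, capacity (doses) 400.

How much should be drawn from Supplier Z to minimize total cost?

Cheapest first:
Supplier 12 at 1.0: take all 2000 doses — 1100 still needed.
Supplier Z (3.5): take the remaining 1100 — done.
Supplier 17, Supplier 22, Supplier N: unused.

1100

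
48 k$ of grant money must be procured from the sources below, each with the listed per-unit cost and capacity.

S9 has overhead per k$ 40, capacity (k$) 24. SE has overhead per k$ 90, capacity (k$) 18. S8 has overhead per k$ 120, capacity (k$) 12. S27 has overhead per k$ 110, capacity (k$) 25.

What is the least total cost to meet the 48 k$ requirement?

Use sources in increasing cost order.
S9 at 40: take all 24 k$ ; 24 still needed.
SE at 90: take all 18 k$ ; 6 still needed.
S27 at 110: take 6 of its 25 ; requirement met.
S8: unused.
Cost = 24×40 + 18×90 + 6×110 = 3240.

3240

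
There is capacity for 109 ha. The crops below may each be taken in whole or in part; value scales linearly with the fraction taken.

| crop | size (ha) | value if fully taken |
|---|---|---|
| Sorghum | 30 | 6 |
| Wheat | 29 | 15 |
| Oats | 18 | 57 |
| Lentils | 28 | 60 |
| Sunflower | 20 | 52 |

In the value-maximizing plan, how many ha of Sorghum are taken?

14

Rank by value-to-size ratio: Oats 57/18≈3.17, Sunflower 52/20≈2.6, Lentils 60/28≈2.14, Wheat 15/29≈0.517, Sorghum 6/30≈0.2.
All 18 ha of Oats fit (value 57) ; 91 remain.
All 20 ha of Sunflower fit (value 52) ; 71 remain.
All 28 ha of Lentils fit (value 60) ; 43 remain.
All 29 ha of Wheat fit (value 15) ; 14 remain.
Only 14 ha remain; take 14/30 of Sorghum for value 6×14/30 = 2.8.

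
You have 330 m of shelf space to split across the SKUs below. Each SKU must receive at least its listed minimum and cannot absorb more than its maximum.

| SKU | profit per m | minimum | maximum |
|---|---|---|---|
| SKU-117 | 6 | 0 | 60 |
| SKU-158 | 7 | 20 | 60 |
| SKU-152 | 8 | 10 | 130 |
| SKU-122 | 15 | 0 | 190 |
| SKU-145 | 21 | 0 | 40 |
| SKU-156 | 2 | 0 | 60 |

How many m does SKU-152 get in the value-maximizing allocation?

Meeting every minimum uses 0+20+10+0+0+0 = 30 m, leaving 300.
Rank by profit per m: SKU-145 21 > SKU-122 15 > SKU-152 8 > SKU-158 7 > SKU-117 6 > SKU-156 2.
SKU-145 takes 40 more to reach its cap of 40 ; 260 left.
SKU-122: +190 to 190 (cap) ; 70 left.
SKU-152 has room for 120 more but only 70 remain, so it gets 80.

80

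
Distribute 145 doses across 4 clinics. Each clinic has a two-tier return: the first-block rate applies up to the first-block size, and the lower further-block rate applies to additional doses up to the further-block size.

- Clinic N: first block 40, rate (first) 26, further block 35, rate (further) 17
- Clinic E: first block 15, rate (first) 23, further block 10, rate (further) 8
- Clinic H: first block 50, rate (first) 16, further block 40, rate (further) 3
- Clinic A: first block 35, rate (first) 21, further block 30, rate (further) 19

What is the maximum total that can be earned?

3115

Rank every tier by rate: Clinic N/T1 26 > Clinic E/T1 23 > Clinic A/T1 21 > Clinic A/T2 19 > Clinic N/T2 17 > Clinic H/T1 16 > Clinic E/T2 8 > Clinic H/T2 3.
Clinic N T1 at 26: fill all 40 — 105 left.
Fill Clinic E T1 block (15 at 23) — 90 left.
Clinic A T1 at 21: fill all 35 — 55 left.
Clinic A T2 at 19: fill all 30 — 25 left.
Clinic N/T2: +25 of 35 at 17; pool empty.
Total = 26×40 + 23×15 + 21×35 + 19×30 + 17×25 = 3115.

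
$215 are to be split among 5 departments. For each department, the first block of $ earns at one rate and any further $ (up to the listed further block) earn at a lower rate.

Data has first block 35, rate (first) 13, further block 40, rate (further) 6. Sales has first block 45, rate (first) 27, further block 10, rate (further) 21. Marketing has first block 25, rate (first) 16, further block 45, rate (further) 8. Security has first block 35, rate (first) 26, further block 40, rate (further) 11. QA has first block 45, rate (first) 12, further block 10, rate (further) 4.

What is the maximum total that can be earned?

Order all 10 blocks by rate: Sales/first 27 > Security/first 26 > Sales/second 21 > Marketing/first 16 > Data/first 13 > QA/first 12 > Security/second 11 > Marketing/second 8 > Data/second 6 > QA/second 4.
Sales/first (27): +45 ; 170 left.
Fill Security first block (35 at 26) ; 135 left.
Fill Sales second block (10 at 21) ; 125 left.
Fill Marketing first block (25 at 16) ; 100 left.
Data first at 13: fill all 35 ; 65 left.
Fill QA first block (45 at 12) ; 20 left.
Security second at 11: only 20 left, fill 20.
Total = 27×45 + 26×35 + 21×10 + 16×25 + 13×35 + 12×45 + 11×20 = 3950.

3950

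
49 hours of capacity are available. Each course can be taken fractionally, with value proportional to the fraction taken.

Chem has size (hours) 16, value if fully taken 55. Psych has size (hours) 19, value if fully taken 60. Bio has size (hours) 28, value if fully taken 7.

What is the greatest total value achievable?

118.5

Best value per unit of size first: Chem 55/16≈3.44, Psych 60/19≈3.16, Bio 7/28≈0.25.
All 16 hours of Chem fit (value 55) — 33 remain.
Take all of Psych (19 hours, value 60) — 14 hours left.
Only 14 hours remain; take 14/28 of Bio for value 7×14/28 = 3.5.
Total value = 118.5.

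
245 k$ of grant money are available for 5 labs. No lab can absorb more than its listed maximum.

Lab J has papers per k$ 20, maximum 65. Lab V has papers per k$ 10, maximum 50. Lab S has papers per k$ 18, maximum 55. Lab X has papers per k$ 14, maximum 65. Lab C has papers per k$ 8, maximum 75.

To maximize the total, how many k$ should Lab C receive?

Rank by papers per k$: Lab J 20 > Lab S 18 > Lab X 14 > Lab V 10 > Lab C 8.
Lab J takes 65 to reach its cap of 65 — 180 left.
Give Lab S 55 to hit its cap of 55 — 125 left.
Lab X takes 65 to reach its cap of 65 — 60 left.
Give Lab V 50 to hit its cap of 50 — 10 left.
Lab C has room for 75 but only 10 remain, so it gets 10.

10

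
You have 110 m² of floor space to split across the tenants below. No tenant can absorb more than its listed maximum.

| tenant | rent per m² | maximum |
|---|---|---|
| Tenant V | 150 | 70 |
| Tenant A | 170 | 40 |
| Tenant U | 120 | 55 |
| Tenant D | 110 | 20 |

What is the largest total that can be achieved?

17300

Order the tenants by rent per m²: Tenant A 170 > Tenant V 150 > Tenant U 120 > Tenant D 110.
Tenant A takes 40 to reach its cap of 40 — 70 left.
Give Tenant V 70 to hit its cap of 70 — 0 left.
Total = 150×70 + 170×40 = 17300.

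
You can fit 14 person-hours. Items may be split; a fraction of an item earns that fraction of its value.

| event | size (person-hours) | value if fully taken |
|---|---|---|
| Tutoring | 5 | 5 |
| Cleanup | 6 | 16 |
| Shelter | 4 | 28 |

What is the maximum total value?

48

Best value per unit of size first: Shelter 28/4≈7, Cleanup 16/6≈2.67, Tutoring 5/5≈1.
Take all of Shelter (4 person-hours, value 28) ; 10 person-hours left.
Cleanup: take in full, 6 person-hours for value 16 ; 4 left.
Only 4 person-hours remain; take 4/5 of Tutoring for value 5×4/5 = 4.
Total value = 48.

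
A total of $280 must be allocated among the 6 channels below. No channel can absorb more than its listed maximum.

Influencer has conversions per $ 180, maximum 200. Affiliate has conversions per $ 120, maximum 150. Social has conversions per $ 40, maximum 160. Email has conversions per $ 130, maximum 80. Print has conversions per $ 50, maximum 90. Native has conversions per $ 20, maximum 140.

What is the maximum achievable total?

46400

Rank by conversions per $: Influencer 180 > Email 130 > Affiliate 120 > Print 50 > Social 40 > Native 20.
Give Influencer 200 to hit its cap of 200 ; 80 left.
Email takes 80 to reach its cap of 80 ; 0 left.
Total = 180×200 + 130×80 = 46400.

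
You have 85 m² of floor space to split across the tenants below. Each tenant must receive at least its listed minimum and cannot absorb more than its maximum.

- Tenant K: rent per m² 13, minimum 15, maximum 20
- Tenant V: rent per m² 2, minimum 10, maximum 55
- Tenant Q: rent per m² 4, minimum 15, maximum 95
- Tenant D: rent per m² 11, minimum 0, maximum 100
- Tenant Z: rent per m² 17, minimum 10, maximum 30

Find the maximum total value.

Meeting every minimum uses 15+10+15+0+10 = 50 m², leaving 35.
Order the tenants by rent per m²: Tenant Z 17 > Tenant K 13 > Tenant D 11 > Tenant Q 4 > Tenant V 2.
Tenant Z takes 20 more to reach its cap of 30 ; 15 left.
Give Tenant K 5 more to hit its cap of 20 ; 10 left.
Tenant D has room for 100 more but only 10 remain, so it gets 10.
Total = 13×20 + 2×10 + 4×15 + 11×10 + 17×30 = 960.

960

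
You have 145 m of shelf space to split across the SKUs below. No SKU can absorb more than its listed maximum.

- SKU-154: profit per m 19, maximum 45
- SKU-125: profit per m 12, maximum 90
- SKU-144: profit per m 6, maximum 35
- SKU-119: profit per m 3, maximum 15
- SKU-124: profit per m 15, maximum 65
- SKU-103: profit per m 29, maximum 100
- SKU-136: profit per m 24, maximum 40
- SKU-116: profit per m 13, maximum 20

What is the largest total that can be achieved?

Highest profit per m first: SKU-103 29 > SKU-136 24 > SKU-154 19 > SKU-124 15 > SKU-116 13 > SKU-125 12 > SKU-144 6 > SKU-119 3.
SKU-103 takes 100 to reach its cap of 100 ; 45 left.
SKU-136 takes 40 to reach its cap of 40 ; 5 left.
SKU-154 has room for 45 but only 5 remain, so it gets 5.
Total = 19×5 + 29×100 + 24×40 = 3955.

3955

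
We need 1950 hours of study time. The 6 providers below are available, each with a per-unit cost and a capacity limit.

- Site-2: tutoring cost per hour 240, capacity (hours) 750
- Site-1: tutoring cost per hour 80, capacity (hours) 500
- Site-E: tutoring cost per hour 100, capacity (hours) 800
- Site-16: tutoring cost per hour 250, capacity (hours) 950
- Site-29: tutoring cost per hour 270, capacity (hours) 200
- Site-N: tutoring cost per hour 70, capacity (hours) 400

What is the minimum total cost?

Fill from the cheapest provider first.
Site-N at 70: take all 400 hours ; 1550 still needed.
Site-1 (80): use full 500 ; 1050 hours to go.
Site-E at 100: take all 800 hours ; 250 still needed.
Take 250 from Site-2 at 240 to finish.
Site-16, Site-29: unused.
Cost = 400×70 + 500×80 + 800×100 + 250×240 = 208000.

208000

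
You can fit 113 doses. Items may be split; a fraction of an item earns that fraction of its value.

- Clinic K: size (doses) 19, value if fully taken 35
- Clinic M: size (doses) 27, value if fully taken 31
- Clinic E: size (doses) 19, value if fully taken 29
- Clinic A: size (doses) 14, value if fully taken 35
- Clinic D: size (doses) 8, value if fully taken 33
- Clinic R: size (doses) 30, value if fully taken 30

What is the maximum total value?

189

Best value per unit of size first: Clinic D 33/8≈4.12, Clinic A 35/14≈2.5, Clinic K 35/19≈1.84, Clinic E 29/19≈1.53, Clinic M 31/27≈1.15, Clinic R 30/30≈1.
All 8 doses of Clinic D fit (value 33) — 105 remain.
Take all of Clinic A (14 doses, value 35) — 91 doses left.
Take all of Clinic K (19 doses, value 35) — 72 doses left.
All 19 doses of Clinic E fit (value 29) — 53 remain.
All 27 doses of Clinic M fit (value 31) — 26 remain.
Only 26 doses remain; take 26/30 of Clinic R for value 30×26/30 = 26.
Total value = 189.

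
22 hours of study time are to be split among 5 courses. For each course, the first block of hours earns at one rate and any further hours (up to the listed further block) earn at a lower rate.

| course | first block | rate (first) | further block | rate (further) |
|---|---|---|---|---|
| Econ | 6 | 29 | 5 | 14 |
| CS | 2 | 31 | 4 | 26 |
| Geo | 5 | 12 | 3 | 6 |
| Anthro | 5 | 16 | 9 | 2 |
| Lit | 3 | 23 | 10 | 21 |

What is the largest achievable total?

556

Order all 10 blocks by rate: CS/T1 31 > Econ/T1 29 > CS/T2 26 > Lit/T1 23 > Lit/T2 21 > Anthro/T1 16 > Econ/T2 14 > Geo/T1 12 > Geo/T2 6 > Anthro/T2 2.
CS/T1 (31): +2 ; 20 left.
Econ T1 at 29: fill all 6 ; 14 left.
Fill CS T2 block (4 at 26) ; 10 left.
Lit/T1 (23): +3 ; 7 left.
Lit/T2: +7 of 10 at 21; pool empty.
Total = 31×2 + 29×6 + 26×4 + 23×3 + 21×7 = 556.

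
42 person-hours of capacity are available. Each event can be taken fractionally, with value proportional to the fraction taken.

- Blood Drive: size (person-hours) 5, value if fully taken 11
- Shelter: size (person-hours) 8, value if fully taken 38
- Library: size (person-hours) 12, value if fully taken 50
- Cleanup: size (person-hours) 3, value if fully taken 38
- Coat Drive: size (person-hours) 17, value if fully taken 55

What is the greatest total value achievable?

185.4

Best value per unit of size first: Cleanup 38/3≈12.7, Shelter 38/8≈4.75, Library 50/12≈4.17, Coat Drive 55/17≈3.24, Blood Drive 11/5≈2.2.
All 3 person-hours of Cleanup fit (value 38) → 39 remain.
Take all of Shelter (8 person-hours, value 38) → 31 person-hours left.
Take all of Library (12 person-hours, value 50) → 19 person-hours left.
Coat Drive: take in full, 17 person-hours for value 55 → 2 left.
Fill the last 2 person-hours with part of Blood Drive: 2/5 of it earns 4.4.
Total value = 185.4.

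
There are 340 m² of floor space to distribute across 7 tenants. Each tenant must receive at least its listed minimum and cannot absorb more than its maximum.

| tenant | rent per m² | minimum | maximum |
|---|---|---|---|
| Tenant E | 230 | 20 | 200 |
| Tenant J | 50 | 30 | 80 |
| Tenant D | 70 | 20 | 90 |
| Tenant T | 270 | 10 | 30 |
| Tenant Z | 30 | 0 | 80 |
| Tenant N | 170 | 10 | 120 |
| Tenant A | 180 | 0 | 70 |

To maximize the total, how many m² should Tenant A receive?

50

Meeting every minimum uses 20+30+20+10+0+10+0 = 90 m², leaving 250.
Highest rent per m² first: Tenant T 270 > Tenant E 230 > Tenant A 180 > Tenant N 170 > Tenant D 70 > Tenant J 50 > Tenant Z 30.
Give Tenant T 20 more to hit its cap of 30 ; 230 left.
Tenant E: +180 to 200 (cap) ; 50 left.
Tenant A: +50 (room for 70) → 50. Pool exhausted.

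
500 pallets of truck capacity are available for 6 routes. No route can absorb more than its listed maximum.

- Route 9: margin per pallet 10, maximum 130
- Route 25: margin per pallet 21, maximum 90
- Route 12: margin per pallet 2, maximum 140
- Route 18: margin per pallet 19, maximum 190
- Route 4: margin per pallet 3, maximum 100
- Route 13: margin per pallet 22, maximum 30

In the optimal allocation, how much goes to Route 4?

60

Rank by margin per pallet: Route 13 22 > Route 25 21 > Route 18 19 > Route 9 10 > Route 4 3 > Route 12 2.
Give Route 13 30 to hit its cap of 30 ; 470 left.
Give Route 25 90 to hit its cap of 90 ; 380 left.
Route 18: +190 to 190 (cap) ; 190 left.
Route 9 takes 130 to reach its cap of 130 ; 60 left.
Route 4: +60 (room for 100) → 60. Pool exhausted.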